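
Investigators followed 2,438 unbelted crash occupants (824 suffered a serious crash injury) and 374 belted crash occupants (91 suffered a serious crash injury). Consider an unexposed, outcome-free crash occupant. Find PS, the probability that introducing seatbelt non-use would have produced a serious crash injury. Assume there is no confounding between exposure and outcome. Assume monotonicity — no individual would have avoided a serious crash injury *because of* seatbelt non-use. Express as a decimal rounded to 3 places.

p₁ = P(outcome | exposed) = 824/2438 = 0.33798
p₀ = P(outcome | unexposed) = 91/374 = 0.24332
Under exogeneity and monotonicity, PS = (p₁ − p₀) / (1 − p₀).
PS = (0.33798 − 0.24332) / (1 − 0.24332) = 0.094666 / 0.75668 ≈ 0.1251

PS ≈ 0.125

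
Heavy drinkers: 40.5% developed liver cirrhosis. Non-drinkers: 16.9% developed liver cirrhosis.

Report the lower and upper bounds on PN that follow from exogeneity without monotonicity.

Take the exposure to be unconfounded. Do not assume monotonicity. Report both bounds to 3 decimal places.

p₁ = 0.405, p₀ = 0.169.
Under exogeneity alone the bounds on PN are max{0,(p₁−p₀)/p₁} ≤ PN ≤ min{1,(1−p₀)/p₁}.
  lower = (p₁ − p₀)/p₁ = 0.236 / 0.405 ≈ 0.5827
  upper = min{1, (1 − p₀)/p₁} = 0.831 / 0.405 ≈ 2.0519 → capped at 1

0.583 ≤ PN ≤ 1.000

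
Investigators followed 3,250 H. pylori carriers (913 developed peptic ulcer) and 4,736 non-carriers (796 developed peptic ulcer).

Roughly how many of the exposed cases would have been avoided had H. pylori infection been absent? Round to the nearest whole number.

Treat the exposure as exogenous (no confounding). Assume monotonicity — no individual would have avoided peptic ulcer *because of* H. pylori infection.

about 367 cases

p₁ = P(outcome | exposed) = 913/3250 = 0.28092
p₀ = P(outcome | unexposed) = 796/4736 = 0.16807
PN = (p₁ − p₀)/p₁ = (0.28092 − 0.16807) / 0.28092 ≈ 0.40171.
Attributable cases ≈ PN × (exposed cases) = 0.40171 × 913 ≈ 366.76.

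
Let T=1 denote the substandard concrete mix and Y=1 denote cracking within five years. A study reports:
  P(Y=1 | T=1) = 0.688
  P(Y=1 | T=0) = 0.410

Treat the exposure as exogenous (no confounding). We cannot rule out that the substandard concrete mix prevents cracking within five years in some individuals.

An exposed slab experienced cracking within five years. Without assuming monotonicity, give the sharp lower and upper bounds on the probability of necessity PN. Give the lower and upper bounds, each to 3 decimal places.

Let p₁ = 0.688, p₀ = 0.41.
Under exogeneity alone the bounds on PN are max{0,(p₁−p₀)/p₁} ≤ PN ≤ min{1,(1−p₀)/p₁}.
  lower = (p₁ − p₀)/p₁ = 0.278 / 0.688 ≈ 0.4041
  upper = min{1, (1 − p₀)/p₁} = 0.59 / 0.688 ≈ 0.8576

0.404 ≤ PN ≤ 0.858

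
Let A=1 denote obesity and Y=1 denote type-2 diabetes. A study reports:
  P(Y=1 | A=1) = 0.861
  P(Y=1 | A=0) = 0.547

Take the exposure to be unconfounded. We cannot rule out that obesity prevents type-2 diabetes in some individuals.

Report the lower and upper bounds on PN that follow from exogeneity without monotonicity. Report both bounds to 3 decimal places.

0.365 ≤ PN ≤ 0.526

Let p₁ = 0.861, p₀ = 0.547.
Under exogeneity alone the bounds on PN are max{0,(p₁−p₀)/p₁} ≤ PN ≤ min{1,(1−p₀)/p₁}.
  lower = (p₁ − p₀)/p₁ = 0.314 / 0.861 ≈ 0.3647
  upper = min{1, (1 − p₀)/p₁} = 0.453 / 0.861 ≈ 0.5261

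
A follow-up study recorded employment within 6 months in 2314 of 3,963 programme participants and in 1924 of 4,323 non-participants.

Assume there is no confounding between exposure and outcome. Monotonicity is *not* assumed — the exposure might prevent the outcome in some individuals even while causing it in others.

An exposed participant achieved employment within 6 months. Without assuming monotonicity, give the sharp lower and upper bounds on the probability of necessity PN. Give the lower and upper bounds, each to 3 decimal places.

0.238 ≤ PN ≤ 0.950

p₁ = P(outcome | exposed) = 2314/3963 = 0.5839
p₀ = P(outcome | unexposed) = 1924/4323 = 0.44506
Under exogeneity alone the bounds on PN are max{0,(p₁−p₀)/p₁} ≤ PN ≤ min{1,(1−p₀)/p₁}.
  lower = (p₁ − p₀)/p₁ = 0.13884 / 0.5839 ≈ 0.2378
  upper = min{1, (1 − p₀)/p₁} = 0.55494 / 0.5839 ≈ 0.9504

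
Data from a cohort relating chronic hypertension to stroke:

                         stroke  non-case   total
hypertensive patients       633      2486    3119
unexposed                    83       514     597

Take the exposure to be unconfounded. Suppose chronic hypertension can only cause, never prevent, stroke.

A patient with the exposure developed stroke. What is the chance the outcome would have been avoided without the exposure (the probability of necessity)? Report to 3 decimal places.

p₁ = P(outcome | exposed) = 633/3119 = 0.20295
p₀ = P(outcome | unexposed) = 83/597 = 0.13903
Under exogeneity and monotonicity, PN = (p₁ − p₀)/p₁.
PN = (0.20295 − 0.13903) / 0.20295 ≈ 0.3150

PN ≈ 0.315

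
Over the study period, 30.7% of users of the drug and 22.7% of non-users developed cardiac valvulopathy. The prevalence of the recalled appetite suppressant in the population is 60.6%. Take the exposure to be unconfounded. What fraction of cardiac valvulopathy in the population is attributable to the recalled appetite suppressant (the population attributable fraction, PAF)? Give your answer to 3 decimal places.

PAF ≈ 0.176

p₁ = 0.307, p₀ = 0.227.
Overall risk P(Y=1) = π·p₁ + (1−π)·p₀ = 0.606×0.307 + 0.394×0.227 = 0.27548.
Under exogeneity, PAF = [P(Y=1) − p₀] / P(Y=1).
PAF = (0.27548 − 0.227) / 0.27548 ≈ 0.1760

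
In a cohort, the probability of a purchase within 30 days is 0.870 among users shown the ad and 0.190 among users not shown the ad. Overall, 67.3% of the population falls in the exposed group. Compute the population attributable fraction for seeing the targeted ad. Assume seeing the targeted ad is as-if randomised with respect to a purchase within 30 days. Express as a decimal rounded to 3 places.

PAF ≈ 0.707

Let p₁ = 0.87, p₀ = 0.19.
Overall risk P(Y=1) = π·p₁ + (1−π)·p₀ = 0.673×0.87 + 0.327×0.19 = 0.64764.
Under exogeneity, PAF = [P(Y=1) − p₀] / P(Y=1).
PAF = (0.64764 − 0.19) / 0.64764 ≈ 0.7066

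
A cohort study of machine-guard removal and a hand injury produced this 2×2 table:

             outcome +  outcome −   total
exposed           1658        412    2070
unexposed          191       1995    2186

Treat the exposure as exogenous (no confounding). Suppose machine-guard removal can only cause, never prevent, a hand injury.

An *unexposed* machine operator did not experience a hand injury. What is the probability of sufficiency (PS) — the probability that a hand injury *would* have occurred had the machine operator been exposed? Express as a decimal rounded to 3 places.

PS ≈ 0.782

p₁ = P(outcome | exposed) = 1658/2070 = 0.80097
p₀ = P(outcome | unexposed) = 191/2186 = 0.087374
Under exogeneity and monotonicity, PS = (p₁ − p₀) / (1 − p₀).
PS = (0.80097 − 0.087374) / (1 − 0.087374) = 0.71359 / 0.91263 ≈ 0.7819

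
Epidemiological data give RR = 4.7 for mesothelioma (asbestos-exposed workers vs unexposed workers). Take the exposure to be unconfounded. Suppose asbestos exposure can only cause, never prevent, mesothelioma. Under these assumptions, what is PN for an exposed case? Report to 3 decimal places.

Under exogeneity and monotonicity, PN = (RR − 1) / RR = 1 − 1/RR.
PN = (4.7 − 1) / 4.7 = 3.7 / 4.7 ≈ 0.7872

PN ≈ 0.787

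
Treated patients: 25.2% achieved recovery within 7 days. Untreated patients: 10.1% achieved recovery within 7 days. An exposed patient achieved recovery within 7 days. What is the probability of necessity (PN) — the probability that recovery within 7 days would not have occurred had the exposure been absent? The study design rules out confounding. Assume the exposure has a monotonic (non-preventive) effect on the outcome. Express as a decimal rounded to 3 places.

PN ≈ 0.599

p₁ = 0.252, p₀ = 0.101.
Under exogeneity and monotonicity, PN = (p₁ − p₀) / p₁.
PN = (0.252 − 0.101) / 0.252 = 0.151 / 0.252 ≈ 0.5992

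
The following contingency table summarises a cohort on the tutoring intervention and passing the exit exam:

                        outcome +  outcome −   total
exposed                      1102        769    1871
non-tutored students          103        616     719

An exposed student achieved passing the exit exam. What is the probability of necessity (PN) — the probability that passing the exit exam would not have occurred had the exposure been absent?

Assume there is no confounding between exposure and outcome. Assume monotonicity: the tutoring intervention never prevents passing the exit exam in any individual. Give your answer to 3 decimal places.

PN ≈ 0.757

p₁ = P(outcome | exposed) = 1102/1871 = 0.58899
p₀ = P(outcome | unexposed) = 103/719 = 0.14325
Under exogeneity and monotonicity, PN = (p₁ − p₀) / p₁.
PN = (0.58899 − 0.14325) / 0.58899 = 0.44574 / 0.58899 ≈ 0.7568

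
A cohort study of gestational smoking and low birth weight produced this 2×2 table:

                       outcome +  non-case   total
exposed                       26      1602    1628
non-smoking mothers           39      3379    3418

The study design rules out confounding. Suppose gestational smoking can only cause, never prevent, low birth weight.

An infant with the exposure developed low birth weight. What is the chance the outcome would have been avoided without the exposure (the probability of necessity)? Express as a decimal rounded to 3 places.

p₁ = P(outcome | exposed) = 26/1628 = 0.015971
p₀ = P(outcome | unexposed) = 39/3418 = 0.01141
Under exogeneity and monotonicity, PN = (p₁ − p₀)/p₁.
PN = (0.015971 − 0.01141) / 0.015971 ≈ 0.2855

PN ≈ 0.286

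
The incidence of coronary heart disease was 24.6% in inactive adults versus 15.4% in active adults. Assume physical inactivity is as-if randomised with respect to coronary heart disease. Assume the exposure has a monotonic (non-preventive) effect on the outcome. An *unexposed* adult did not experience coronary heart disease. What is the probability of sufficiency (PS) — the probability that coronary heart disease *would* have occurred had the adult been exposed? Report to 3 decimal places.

p₁ = 0.246, p₀ = 0.154.
Under exogeneity and monotonicity, PS = (p₁ − p₀) / (1 − p₀).
PS = (0.246 − 0.154) / (1 − 0.154) = 0.092 / 0.846 ≈ 0.1087

PS ≈ 0.109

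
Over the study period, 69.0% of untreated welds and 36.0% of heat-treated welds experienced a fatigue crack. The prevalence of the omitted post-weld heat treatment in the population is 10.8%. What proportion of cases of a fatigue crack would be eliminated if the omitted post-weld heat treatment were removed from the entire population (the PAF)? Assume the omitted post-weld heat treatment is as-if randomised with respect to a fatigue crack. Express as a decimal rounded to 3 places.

PAF ≈ 0.090

p₁ = 0.69, p₀ = 0.36.
Overall risk P(Y=1) = π·p₁ + (1−π)·p₀ = 0.108×0.69 + 0.892×0.36 = 0.39564.
Under exogeneity, PAF = [P(Y=1) − p₀] / P(Y=1).
PAF = (0.39564 − 0.36) / 0.39564 ≈ 0.0901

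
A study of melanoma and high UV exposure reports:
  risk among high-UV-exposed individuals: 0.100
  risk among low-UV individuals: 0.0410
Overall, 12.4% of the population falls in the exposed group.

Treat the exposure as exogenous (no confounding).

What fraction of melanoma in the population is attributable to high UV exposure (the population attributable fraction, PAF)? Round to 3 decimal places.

PAF ≈ 0.151

Let p₁ = 0.1, p₀ = 0.041.
Overall risk P(Y=1) = π·p₁ + (1−π)·p₀ = 0.124×0.1 + 0.876×0.041 = 0.048316.
Under exogeneity, PAF = [P(Y=1) − p₀] / P(Y=1).
PAF = (0.048316 − 0.041) / 0.048316 ≈ 0.1514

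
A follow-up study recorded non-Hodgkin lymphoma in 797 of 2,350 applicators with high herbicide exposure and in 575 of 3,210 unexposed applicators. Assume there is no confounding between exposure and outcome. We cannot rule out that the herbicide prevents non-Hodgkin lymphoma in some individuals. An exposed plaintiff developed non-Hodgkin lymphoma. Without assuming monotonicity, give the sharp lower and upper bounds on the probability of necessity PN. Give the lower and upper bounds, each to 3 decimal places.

p₁ = P(outcome | exposed) = 797/2350 = 0.33915
p₀ = P(outcome | unexposed) = 575/3210 = 0.17913
Under exogeneity alone the bounds on PN are max{0,(p₁−p₀)/p₁} ≤ PN ≤ min{1,(1−p₀)/p₁}.
  lower = (p₁ − p₀)/p₁ = 0.16002 / 0.33915 ≈ 0.4718
  upper = min{1, (1 − p₀)/p₁} = 0.82087 / 0.33915 ≈ 2.4204 → capped at 1

0.472 ≤ PN ≤ 1.000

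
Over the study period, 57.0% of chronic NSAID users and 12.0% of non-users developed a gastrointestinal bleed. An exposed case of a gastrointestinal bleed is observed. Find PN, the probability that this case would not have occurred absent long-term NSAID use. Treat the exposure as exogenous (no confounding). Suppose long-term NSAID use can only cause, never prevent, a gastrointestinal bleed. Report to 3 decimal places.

p₁ = 0.57, p₀ = 0.12.
Under exogeneity and monotonicity, PN = (p₁ − p₀) / p₁.
PN = (0.57 − 0.12) / 0.57 = 0.45 / 0.57 ≈ 0.7895

PN ≈ 0.789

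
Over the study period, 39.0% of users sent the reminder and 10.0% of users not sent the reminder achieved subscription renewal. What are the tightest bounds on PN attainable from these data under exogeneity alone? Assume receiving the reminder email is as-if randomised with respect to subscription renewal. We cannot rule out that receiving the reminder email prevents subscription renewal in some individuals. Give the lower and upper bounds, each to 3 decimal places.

p₁ = 0.39, p₀ = 0.1.
Under exogeneity alone the bounds on PN are max{0,(p₁−p₀)/p₁} ≤ PN ≤ min{1,(1−p₀)/p₁}.
  lower = (p₁ − p₀)/p₁ = 0.29 / 0.39 ≈ 0.7436
  upper = min{1, (1 − p₀)/p₁} = 0.9 / 0.39 ≈ 2.3077 → capped at 1

0.744 ≤ PN ≤ 1.000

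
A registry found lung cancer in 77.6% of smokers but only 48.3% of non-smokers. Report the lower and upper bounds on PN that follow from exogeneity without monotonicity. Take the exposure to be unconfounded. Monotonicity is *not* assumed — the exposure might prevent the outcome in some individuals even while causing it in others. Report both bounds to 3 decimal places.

p₁ = 0.776, p₀ = 0.483.
Under exogeneity alone the bounds on PN are max{0,(p₁−p₀)/p₁} ≤ PN ≤ min{1,(1−p₀)/p₁}.
  lower = (p₁ − p₀)/p₁ = 0.293 / 0.776 ≈ 0.3776
  upper = min{1, (1 − p₀)/p₁} = 0.517 / 0.776 ≈ 0.6662

0.378 ≤ PN ≤ 0.666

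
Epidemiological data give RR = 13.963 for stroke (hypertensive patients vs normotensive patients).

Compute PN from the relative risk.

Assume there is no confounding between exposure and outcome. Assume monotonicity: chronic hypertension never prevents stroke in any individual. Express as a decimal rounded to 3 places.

Under exogeneity and monotonicity, PN = (RR − 1) / RR = 1 − 1/RR.
PN = (13.963 − 1) / 13.963 = 12.96 / 13.963 ≈ 0.9284

PN ≈ 0.928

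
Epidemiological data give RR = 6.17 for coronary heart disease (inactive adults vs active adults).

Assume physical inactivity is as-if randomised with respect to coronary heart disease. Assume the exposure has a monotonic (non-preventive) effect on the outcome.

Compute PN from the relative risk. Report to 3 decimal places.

PN ≈ 0.838

Under exogeneity and monotonicity, PN = (RR − 1) / RR = 1 − 1/RR.
PN = (6.17 − 1) / 6.17 = 5.17 / 6.17 ≈ 0.8379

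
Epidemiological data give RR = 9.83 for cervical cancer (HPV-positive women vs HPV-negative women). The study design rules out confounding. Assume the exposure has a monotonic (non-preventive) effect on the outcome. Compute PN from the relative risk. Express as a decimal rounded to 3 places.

PN ≈ 0.898

Under exogeneity and monotonicity, PN = (RR − 1) / RR = 1 − 1/RR.
PN = (9.83 − 1) / 9.83 = 8.83 / 9.83 ≈ 0.8983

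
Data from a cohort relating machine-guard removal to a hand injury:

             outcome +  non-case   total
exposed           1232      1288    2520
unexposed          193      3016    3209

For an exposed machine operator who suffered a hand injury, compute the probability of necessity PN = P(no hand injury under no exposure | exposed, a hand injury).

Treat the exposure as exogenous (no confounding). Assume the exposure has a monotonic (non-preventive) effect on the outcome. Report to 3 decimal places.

PN ≈ 0.877

p₁ = P(outcome | exposed) = 1232/2520 = 0.48889
p₀ = P(outcome | unexposed) = 193/3209 = 0.060143
Under exogeneity and monotonicity, PN = (p₁ − p₀)/p₁.
PN = (0.48889 − 0.060143) / 0.48889 ≈ 0.8770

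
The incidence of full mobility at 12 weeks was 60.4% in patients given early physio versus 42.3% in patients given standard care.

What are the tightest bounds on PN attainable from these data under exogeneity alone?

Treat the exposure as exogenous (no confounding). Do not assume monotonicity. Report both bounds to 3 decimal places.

0.300 ≤ PN ≤ 0.955

p₁ = 0.604, p₀ = 0.423.
Under exogeneity alone the bounds on PN are max{0,(p₁−p₀)/p₁} ≤ PN ≤ min{1,(1−p₀)/p₁}.
  lower = (p₁ − p₀)/p₁ = 0.181 / 0.604 ≈ 0.2997
  upper = min{1, (1 − p₀)/p₁} = 0.577 / 0.604 ≈ 0.9553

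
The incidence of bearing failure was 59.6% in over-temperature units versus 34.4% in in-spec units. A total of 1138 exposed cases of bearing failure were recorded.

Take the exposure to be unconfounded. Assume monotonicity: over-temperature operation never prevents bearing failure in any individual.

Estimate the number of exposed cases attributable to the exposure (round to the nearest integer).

p₁ = 0.596, p₀ = 0.344.
PN = (p₁ − p₀)/p₁ = (0.596 − 0.344) / 0.596 ≈ 0.42282.
Attributable cases ≈ PN × (exposed cases) = 0.42282 × 1138 ≈ 481.17.

about 481 cases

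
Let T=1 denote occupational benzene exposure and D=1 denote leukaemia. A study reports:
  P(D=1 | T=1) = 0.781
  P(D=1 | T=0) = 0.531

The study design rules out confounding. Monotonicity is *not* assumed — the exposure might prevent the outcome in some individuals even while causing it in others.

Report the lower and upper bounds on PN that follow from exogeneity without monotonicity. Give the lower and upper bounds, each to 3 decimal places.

0.320 ≤ PN ≤ 0.601

Let p₁ = 0.781, p₀ = 0.531.
Under exogeneity alone the bounds on PN are max{0,(p₁−p₀)/p₁} ≤ PN ≤ min{1,(1−p₀)/p₁}.
  lower = (p₁ − p₀)/p₁ = 0.25 / 0.781 ≈ 0.3201
  upper = min{1, (1 − p₀)/p₁} = 0.469 / 0.781 ≈ 0.6005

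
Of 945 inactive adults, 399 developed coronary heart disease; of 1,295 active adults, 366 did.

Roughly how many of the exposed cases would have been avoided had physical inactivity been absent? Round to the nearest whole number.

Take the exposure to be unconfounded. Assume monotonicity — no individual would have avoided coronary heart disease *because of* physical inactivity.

about 132 cases

p₁ = P(outcome | exposed) = 399/945 = 0.42222
p₀ = P(outcome | unexposed) = 366/1295 = 0.28263
PN = (p₁ − p₀)/p₁ = (0.42222 − 0.28263) / 0.42222 ≈ 0.33062.
Attributable cases ≈ PN × (exposed cases) = 0.33062 × 399 ≈ 131.92.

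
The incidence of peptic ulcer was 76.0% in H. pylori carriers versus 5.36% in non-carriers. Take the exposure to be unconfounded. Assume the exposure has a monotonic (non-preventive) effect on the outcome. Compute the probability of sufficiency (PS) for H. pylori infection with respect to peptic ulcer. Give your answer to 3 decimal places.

PS ≈ 0.746

p₁ = 0.76, p₀ = 0.0536.
Under exogeneity and monotonicity, PS = (p₁ − p₀) / (1 − p₀).
PS = (0.76 − 0.0536) / (1 − 0.0536) = 0.7064 / 0.9464 ≈ 0.7464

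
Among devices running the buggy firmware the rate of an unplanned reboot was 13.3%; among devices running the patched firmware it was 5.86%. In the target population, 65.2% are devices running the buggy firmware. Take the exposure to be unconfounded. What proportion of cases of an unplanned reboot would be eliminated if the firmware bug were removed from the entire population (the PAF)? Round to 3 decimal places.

PAF ≈ 0.453

p₁ = 0.133, p₀ = 0.0586.
Overall risk P(Y=1) = π·p₁ + (1−π)·p₀ = 0.652×0.133 + 0.348×0.0586 = 0.10711.
Under exogeneity, PAF = [P(Y=1) − p₀] / P(Y=1).
PAF = (0.10711 − 0.0586) / 0.10711 ≈ 0.4529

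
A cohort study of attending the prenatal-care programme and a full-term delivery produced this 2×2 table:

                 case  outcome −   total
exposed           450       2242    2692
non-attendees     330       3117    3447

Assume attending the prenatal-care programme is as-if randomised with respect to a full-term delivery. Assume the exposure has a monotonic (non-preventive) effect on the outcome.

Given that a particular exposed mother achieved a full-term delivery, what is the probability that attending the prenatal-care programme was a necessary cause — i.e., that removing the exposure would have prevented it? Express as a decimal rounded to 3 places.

PN ≈ 0.427

p₁ = P(outcome | exposed) = 450/2692 = 0.16716
p₀ = P(outcome | unexposed) = 330/3447 = 0.095735
Under exogeneity and monotonicity, PN = (p₁ − p₀)/p₁.
PN = (0.16716 − 0.095735) / 0.16716 ≈ 0.4273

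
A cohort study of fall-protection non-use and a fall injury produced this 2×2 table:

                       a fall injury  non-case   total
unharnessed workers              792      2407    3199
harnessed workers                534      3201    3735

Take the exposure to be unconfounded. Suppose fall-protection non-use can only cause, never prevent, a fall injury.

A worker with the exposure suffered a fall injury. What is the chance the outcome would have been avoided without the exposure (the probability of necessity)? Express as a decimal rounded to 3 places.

PN ≈ 0.423

p₁ = P(outcome | exposed) = 792/3199 = 0.24758
p₀ = P(outcome | unexposed) = 534/3735 = 0.14297
Under exogeneity and monotonicity, PN = (p₁ − p₀)/p₁.
PN = (0.24758 − 0.14297) / 0.24758 ≈ 0.4225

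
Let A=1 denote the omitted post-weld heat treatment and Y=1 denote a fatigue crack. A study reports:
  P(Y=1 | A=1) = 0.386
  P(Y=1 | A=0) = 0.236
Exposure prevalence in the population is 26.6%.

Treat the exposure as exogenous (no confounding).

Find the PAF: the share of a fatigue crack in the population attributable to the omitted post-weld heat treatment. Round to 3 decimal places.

PAF ≈ 0.145

Let p₁ = 0.386, p₀ = 0.236.
Overall risk P(Y=1) = π·p₁ + (1−π)·p₀ = 0.266×0.386 + 0.734×0.236 = 0.2759.
Under exogeneity, PAF = [P(Y=1) − p₀] / P(Y=1).
PAF = (0.2759 − 0.236) / 0.2759 ≈ 0.1446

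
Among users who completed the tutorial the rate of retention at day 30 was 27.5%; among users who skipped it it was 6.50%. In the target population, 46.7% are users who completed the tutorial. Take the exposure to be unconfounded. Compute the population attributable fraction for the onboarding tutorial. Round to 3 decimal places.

PAF ≈ 0.601

p₁ = 0.275, p₀ = 0.065.
Overall risk P(Y=1) = π·p₁ + (1−π)·p₀ = 0.467×0.275 + 0.533×0.065 = 0.16307.
Under exogeneity, PAF = [P(Y=1) − p₀] / P(Y=1).
PAF = (0.16307 − 0.065) / 0.16307 ≈ 0.6014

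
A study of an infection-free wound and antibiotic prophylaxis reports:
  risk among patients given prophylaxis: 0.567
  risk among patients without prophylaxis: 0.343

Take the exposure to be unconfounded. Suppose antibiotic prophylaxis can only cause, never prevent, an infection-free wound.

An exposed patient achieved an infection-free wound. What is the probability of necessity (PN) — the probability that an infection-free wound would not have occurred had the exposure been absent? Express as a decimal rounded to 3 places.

Let p₁ = 0.567, p₀ = 0.343.
Under exogeneity and monotonicity, PN = (p₁ − p₀) / p₁.
PN = (0.567 − 0.343) / 0.567 = 0.224 / 0.567 ≈ 0.3951

PN ≈ 0.395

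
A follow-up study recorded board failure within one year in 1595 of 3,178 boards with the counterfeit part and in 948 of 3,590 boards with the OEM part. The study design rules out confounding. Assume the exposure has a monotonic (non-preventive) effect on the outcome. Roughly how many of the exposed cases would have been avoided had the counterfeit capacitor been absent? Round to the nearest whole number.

about 756 cases

p₁ = P(outcome | exposed) = 1595/3178 = 0.50189
p₀ = P(outcome | unexposed) = 948/3590 = 0.26407
PN = (p₁ − p₀)/p₁ = (0.50189 − 0.26407) / 0.50189 ≈ 0.47385.
Attributable cases ≈ PN × (exposed cases) = 0.47385 × 1595 ≈ 755.80.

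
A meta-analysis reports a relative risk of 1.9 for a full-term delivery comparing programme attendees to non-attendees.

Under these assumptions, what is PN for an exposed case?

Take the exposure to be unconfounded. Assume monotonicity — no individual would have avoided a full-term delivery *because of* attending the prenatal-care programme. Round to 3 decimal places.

PN ≈ 0.474

Under exogeneity and monotonicity, PN = (RR − 1) / RR = 1 − 1/RR.
PN = (1.9 − 1) / 1.9 = 0.9 / 1.9 ≈ 0.4737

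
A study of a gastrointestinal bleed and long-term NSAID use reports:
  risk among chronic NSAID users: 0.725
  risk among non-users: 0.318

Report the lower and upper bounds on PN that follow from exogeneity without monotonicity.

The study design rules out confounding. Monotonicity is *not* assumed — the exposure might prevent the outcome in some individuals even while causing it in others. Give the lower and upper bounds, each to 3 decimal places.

0.561 ≤ PN ≤ 0.941

Let p₁ = 0.725, p₀ = 0.318.
Under exogeneity alone the bounds on PN are max{0,(p₁−p₀)/p₁} ≤ PN ≤ min{1,(1−p₀)/p₁}.
  lower = (p₁ − p₀)/p₁ = 0.407 / 0.725 ≈ 0.5614
  upper = min{1, (1 − p₀)/p₁} = 0.682 / 0.725 ≈ 0.9407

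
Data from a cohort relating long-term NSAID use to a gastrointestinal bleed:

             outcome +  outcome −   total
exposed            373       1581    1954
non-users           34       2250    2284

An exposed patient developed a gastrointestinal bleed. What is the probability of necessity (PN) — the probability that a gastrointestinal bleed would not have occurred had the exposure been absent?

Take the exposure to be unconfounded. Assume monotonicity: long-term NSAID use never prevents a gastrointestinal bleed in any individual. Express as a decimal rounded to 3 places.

PN ≈ 0.922

p₁ = P(outcome | exposed) = 373/1954 = 0.19089
p₀ = P(outcome | unexposed) = 34/2284 = 0.014886
Under exogeneity and monotonicity, PN = (p₁ − p₀)/p₁.
PN = (0.19089 − 0.014886) / 0.19089 ≈ 0.9220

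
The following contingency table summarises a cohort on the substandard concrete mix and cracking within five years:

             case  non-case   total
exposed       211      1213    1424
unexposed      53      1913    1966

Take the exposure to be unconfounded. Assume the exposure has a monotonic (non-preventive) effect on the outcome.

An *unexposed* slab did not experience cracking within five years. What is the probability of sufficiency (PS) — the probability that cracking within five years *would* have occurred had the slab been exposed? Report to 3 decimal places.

PS ≈ 0.125

p₁ = P(outcome | exposed) = 211/1424 = 0.14817
p₀ = P(outcome | unexposed) = 53/1966 = 0.026958
Under exogeneity and monotonicity, PS = (p₁ − p₀)/(1 − p₀).
PS = (0.14817 − 0.026958) / 0.97304 ≈ 0.1246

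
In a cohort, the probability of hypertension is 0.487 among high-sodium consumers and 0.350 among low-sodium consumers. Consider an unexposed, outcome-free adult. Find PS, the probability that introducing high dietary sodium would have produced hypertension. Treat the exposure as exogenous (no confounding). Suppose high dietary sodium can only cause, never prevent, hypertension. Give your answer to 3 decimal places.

Let p₁ = 0.487, p₀ = 0.35.
Under exogeneity and monotonicity, PS = (p₁ − p₀) / (1 − p₀).
PS = (0.487 − 0.35) / (1 − 0.35) = 0.137 / 0.65 ≈ 0.2108

PS ≈ 0.211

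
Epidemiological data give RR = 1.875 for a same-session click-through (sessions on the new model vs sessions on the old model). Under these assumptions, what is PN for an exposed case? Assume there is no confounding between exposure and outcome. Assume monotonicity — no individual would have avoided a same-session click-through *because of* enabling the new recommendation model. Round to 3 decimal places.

PN ≈ 0.467

Under exogeneity and monotonicity, PN = (RR − 1) / RR = 1 − 1/RR.
PN = (1.875 − 1) / 1.875 = 0.875 / 1.875 ≈ 0.4667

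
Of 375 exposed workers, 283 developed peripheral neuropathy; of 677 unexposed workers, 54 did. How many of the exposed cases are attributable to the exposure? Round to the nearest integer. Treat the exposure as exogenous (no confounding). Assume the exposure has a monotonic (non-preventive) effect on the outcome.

p₁ = P(outcome | exposed) = 283/375 = 0.75467
p₀ = P(outcome | unexposed) = 54/677 = 0.079764
PN = (p₁ − p₀)/p₁ = (0.75467 − 0.079764) / 0.75467 ≈ 0.89431.
Attributable cases ≈ PN × (exposed cases) = 0.89431 × 283 ≈ 253.09.

about 253 cases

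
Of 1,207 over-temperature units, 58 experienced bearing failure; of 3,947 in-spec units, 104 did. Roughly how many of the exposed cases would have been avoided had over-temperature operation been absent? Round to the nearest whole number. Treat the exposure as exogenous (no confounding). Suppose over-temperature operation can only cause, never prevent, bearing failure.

about 26 cases

p₁ = P(outcome | exposed) = 58/1207 = 0.048053
p₀ = P(outcome | unexposed) = 104/3947 = 0.026349
PN = (p₁ − p₀)/p₁ = (0.048053 − 0.026349) / 0.048053 ≈ 0.45167.
Attributable cases ≈ PN × (exposed cases) = 0.45167 × 58 ≈ 26.20.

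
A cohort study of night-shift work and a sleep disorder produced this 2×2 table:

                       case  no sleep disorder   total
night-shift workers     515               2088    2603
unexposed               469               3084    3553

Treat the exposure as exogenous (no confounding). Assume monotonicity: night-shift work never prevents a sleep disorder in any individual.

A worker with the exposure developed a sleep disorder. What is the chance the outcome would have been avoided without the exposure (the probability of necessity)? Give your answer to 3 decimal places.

PN ≈ 0.333

p₁ = P(outcome | exposed) = 515/2603 = 0.19785
p₀ = P(outcome | unexposed) = 469/3553 = 0.132
Under exogeneity and monotonicity, PN = (p₁ − p₀) / p₁.
PN = (0.19785 − 0.132) / 0.19785 = 0.065848 / 0.19785 ≈ 0.3328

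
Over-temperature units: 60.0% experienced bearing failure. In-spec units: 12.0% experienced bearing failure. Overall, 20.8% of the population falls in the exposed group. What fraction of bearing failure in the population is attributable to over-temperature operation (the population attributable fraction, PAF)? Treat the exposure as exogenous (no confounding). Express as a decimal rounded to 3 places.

PAF ≈ 0.454

p₁ = 0.6, p₀ = 0.12.
Overall risk P(Y=1) = π·p₁ + (1−π)·p₀ = 0.208×0.6 + 0.792×0.12 = 0.21984.
Under exogeneity, PAF = [P(Y=1) − p₀] / P(Y=1).
PAF = (0.21984 − 0.12) / 0.21984 ≈ 0.4541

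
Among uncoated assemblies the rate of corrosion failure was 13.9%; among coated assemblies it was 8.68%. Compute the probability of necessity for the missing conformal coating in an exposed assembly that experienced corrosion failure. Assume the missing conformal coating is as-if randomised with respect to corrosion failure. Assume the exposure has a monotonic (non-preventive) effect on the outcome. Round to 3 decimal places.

PN ≈ 0.376

p₁ = 0.139, p₀ = 0.0868.
Under exogeneity and monotonicity, PN = (p₁ − p₀) / p₁.
PN = (0.139 − 0.0868) / 0.139 = 0.0522 / 0.139 ≈ 0.3755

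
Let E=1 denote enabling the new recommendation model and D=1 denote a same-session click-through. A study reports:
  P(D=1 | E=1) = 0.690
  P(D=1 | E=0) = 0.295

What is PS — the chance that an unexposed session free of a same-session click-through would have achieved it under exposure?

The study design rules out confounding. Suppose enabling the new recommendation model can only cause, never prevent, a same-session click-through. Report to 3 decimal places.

PS ≈ 0.560

Let p₁ = 0.69, p₀ = 0.295.
Under exogeneity and monotonicity, PS = (p₁ − p₀) / (1 − p₀).
PS = (0.69 − 0.295) / (1 − 0.295) = 0.395 / 0.705 ≈ 0.5603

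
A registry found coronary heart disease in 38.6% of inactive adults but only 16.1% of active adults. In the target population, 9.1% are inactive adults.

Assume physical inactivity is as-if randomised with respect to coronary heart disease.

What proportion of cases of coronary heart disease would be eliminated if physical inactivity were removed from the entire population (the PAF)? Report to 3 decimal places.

p₁ = 0.386, p₀ = 0.161.
Overall risk P(Y=1) = π·p₁ + (1−π)·p₀ = 0.091×0.386 + 0.909×0.161 = 0.18147.
Under exogeneity, PAF = [P(Y=1) − p₀] / P(Y=1).
PAF = (0.18147 − 0.161) / 0.18147 ≈ 0.1128

PAF ≈ 0.113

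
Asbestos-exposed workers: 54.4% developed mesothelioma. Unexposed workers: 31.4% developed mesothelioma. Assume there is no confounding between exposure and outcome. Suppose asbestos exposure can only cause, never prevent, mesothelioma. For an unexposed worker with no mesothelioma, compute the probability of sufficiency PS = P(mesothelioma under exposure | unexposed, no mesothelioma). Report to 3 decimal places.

p₁ = 0.544, p₀ = 0.314.
Under exogeneity and monotonicity, PS = (p₁ − p₀) / (1 − p₀).
PS = (0.544 − 0.314) / (1 − 0.314) = 0.23 / 0.686 ≈ 0.3353

PS ≈ 0.335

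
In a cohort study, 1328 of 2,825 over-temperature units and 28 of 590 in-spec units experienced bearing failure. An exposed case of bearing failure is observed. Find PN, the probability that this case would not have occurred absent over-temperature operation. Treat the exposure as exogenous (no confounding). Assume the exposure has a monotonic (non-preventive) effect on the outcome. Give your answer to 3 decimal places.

PN ≈ 0.899

p₁ = P(outcome | exposed) = 1328/2825 = 0.47009
p₀ = P(outcome | unexposed) = 28/590 = 0.047458
Under exogeneity and monotonicity, PN = (p₁ − p₀) / p₁.
PN = (0.47009 − 0.047458) / 0.47009 = 0.42263 / 0.47009 ≈ 0.8990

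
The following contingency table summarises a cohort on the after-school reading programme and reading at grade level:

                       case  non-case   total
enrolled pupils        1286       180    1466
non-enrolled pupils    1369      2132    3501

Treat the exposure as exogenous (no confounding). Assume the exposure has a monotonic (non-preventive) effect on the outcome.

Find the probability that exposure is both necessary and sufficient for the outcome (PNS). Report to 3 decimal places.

p₁ = P(outcome | exposed) = 1286/1466 = 0.87722
p₀ = P(outcome | unexposed) = 1369/3501 = 0.39103
Under exogeneity and monotonicity, PNS = p₁ − p₀.
PNS = 0.87722 − 0.39103 = 0.48619

PNS ≈ 0.486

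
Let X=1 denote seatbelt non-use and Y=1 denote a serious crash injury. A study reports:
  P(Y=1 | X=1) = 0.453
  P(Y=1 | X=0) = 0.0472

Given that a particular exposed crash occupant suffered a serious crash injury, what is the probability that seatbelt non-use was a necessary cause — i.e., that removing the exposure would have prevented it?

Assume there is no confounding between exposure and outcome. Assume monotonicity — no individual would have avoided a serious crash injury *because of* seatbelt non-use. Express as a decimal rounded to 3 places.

PN ≈ 0.896

Let p₁ = 0.453, p₀ = 0.0472.
Under exogeneity and monotonicity, PN = (p₁ − p₀) / p₁.
PN = (0.453 − 0.0472) / 0.453 = 0.4058 / 0.453 ≈ 0.8958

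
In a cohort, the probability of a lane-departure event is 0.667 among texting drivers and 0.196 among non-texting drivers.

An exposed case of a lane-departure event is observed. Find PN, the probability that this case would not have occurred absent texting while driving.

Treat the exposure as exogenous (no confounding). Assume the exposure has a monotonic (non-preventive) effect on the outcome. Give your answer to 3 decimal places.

PN ≈ 0.706

Let p₁ = 0.667, p₀ = 0.196.
Under exogeneity and monotonicity, PN = (p₁ − p₀) / p₁.
PN = (0.667 − 0.196) / 0.667 = 0.471 / 0.667 ≈ 0.7061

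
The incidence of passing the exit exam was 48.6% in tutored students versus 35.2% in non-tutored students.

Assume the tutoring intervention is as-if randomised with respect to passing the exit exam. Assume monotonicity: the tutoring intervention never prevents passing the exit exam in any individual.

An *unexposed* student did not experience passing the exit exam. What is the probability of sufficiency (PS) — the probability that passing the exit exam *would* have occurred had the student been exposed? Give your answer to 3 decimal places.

PS ≈ 0.207

p₁ = 0.486, p₀ = 0.352.
Under exogeneity and monotonicity, PS = (p₁ − p₀) / (1 − p₀).
PS = (0.486 − 0.352) / (1 − 0.352) = 0.134 / 0.648 ≈ 0.2068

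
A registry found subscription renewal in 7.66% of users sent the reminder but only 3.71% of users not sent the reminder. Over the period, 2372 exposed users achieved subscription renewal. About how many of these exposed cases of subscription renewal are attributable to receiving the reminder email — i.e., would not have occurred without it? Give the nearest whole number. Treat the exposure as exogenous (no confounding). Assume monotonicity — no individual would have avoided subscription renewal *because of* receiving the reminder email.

about 1223 cases

p₁ = 0.0766, p₀ = 0.0371.
PN = (p₁ − p₀)/p₁ = (0.0766 − 0.0371) / 0.0766 ≈ 0.51567.
Attributable cases ≈ PN × (exposed cases) = 0.51567 × 2372 ≈ 1223.16.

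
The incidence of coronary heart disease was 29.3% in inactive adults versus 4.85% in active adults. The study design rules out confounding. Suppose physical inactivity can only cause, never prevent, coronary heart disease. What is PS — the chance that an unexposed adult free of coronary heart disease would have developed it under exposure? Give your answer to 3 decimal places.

p₁ = 0.293, p₀ = 0.0485.
Under exogeneity and monotonicity, PS = (p₁ − p₀) / (1 − p₀).
PS = (0.293 − 0.0485) / (1 − 0.0485) = 0.2445 / 0.9515 ≈ 0.2570

PS ≈ 0.257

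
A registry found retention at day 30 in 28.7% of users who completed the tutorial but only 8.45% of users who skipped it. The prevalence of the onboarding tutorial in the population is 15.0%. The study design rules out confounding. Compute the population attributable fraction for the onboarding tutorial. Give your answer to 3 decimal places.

p₁ = 0.287, p₀ = 0.0845.
Overall risk P(Y=1) = π·p₁ + (1−π)·p₀ = 0.15×0.287 + 0.85×0.0845 = 0.11487.
Under exogeneity, PAF = [P(Y=1) − p₀] / P(Y=1).
PAF = (0.11487 − 0.0845) / 0.11487 ≈ 0.2644

PAF ≈ 0.264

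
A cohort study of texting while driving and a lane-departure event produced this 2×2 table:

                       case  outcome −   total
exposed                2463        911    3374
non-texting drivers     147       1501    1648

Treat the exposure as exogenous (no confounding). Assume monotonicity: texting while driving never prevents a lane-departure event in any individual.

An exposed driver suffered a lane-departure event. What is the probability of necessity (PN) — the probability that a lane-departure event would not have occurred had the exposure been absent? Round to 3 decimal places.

PN ≈ 0.878

p₁ = P(outcome | exposed) = 2463/3374 = 0.72999
p₀ = P(outcome | unexposed) = 147/1648 = 0.089199
Under exogeneity and monotonicity, PN = (p₁ − p₀) / p₁.
PN = (0.72999 − 0.089199) / 0.72999 = 0.6408 / 0.72999 ≈ 0.8778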